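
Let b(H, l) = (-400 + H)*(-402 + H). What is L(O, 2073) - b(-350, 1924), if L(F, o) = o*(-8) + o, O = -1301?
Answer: -578511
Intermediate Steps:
b(H, l) = (-402 + H)*(-400 + H)
L(F, o) = -7*o (L(F, o) = -8*o + o = -7*o)
L(O, 2073) - b(-350, 1924) = -7*2073 - (160800 + (-350)**2 - 802*(-350)) = -14511 - (160800 + 122500 + 280700) = -14511 - 1*564000 = -14511 - 564000 = -578511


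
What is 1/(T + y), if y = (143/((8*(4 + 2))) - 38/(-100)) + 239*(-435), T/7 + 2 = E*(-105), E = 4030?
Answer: -1200/3679230769 ≈ -3.2616e-7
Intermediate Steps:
T = -2962064 (T = -14 + 7*(4030*(-105)) = -14 + 7*(-423150) = -14 - 2962050 = -2962064)
y = -124753969/1200 (y = (143/((8*6)) - 38*(-1/100)) - 103965 = (143/48 + 19/50) - 103965 = 4031/1200 - 103965 = -124753969/1200 ≈ -1.0396e+5)
1/(T + y) = 1/(-2962064 - 124753969/1200) = 1/(-3679230769/1200) = -1200/3679230769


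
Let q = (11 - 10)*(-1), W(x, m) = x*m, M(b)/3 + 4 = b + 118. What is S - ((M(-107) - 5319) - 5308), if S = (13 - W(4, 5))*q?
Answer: 10613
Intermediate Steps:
M(b) = 342 + 3*b (M(b) = -12 + 3*(b + 118) = -12 + 3*(118 + b) = -12 + (354 + 3*b) = 342 + 3*b)
W(x, m) = m*x
q = -1 (q = 1*(-1) = -1)
S = 7 (S = (13 - 5*4)*(-1) = (13 - 1*20)*(-1) = (13 - 20)*(-1) = -7*(-1) = 7)
S - ((M(-107) - 5319) - 5308) = 7 - (((342 + 3*(-107)) - 5319) - 5308) = 7 - (((342 - 321) - 5319) - 5308) = 7 - ((21 - 5319) - 5308) = 7 - (-5298 - 5308) = 7 - 1*(-10606) = 7 + 10606 = 10613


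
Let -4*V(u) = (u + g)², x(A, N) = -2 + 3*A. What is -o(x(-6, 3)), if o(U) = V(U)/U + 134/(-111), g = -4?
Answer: -3326/555 ≈ -5.9928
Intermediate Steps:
V(u) = -(-4 + u)²/4 (V(u) = -(u - 4)²/4 = -(-4 + u)²/4)
o(U) = -134/111 - (-4 + U)²/(4*U) (o(U) = (-(-4 + U)²/4)/U + 134/(-111) = -(-4 + U)²/(4*U) + 134*(-1/111) = -(-4 + U)²/(4*U) - 134/111 = -134/111 - (-4 + U)²/(4*U))
-o(x(-6, 3)) = -(88/111 - 4/(-2 + 3*(-6)) - (-2 + 3*(-6))/4) = -(88/111 - 4/(-2 - 18) - (-2 - 18)/4) = -(88/111 - 4/(-20) - ¼*(-20)) = -(88/111 - 4*(-1/20) + 5) = -(88/111 + ⅕ + 5) = -1*3326/555 = -3326/555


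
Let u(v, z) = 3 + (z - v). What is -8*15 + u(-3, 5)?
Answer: -109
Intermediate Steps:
u(v, z) = 3 + z - v
-8*15 + u(-3, 5) = -8*15 + (3 + 5 - 1*(-3)) = -120 + (3 + 5 + 3) = -120 + 11 = -109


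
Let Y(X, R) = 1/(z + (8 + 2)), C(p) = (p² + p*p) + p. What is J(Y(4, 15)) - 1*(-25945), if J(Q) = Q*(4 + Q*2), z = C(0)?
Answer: 1297271/50 ≈ 25945.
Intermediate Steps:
C(p) = p + 2*p² (C(p) = (p² + p²) + p = 2*p² + p = p + 2*p²)
z = 0 (z = 0*(1 + 2*0) = 0*(1 + 0) = 0*1 = 0)
Y(X, R) = ⅒ (Y(X, R) = 1/(0 + (8 + 2)) = 1/(0 + 10) = 1/10 = ⅒)
J(Q) = Q*(4 + 2*Q)
J(Y(4, 15)) - 1*(-25945) = 2*(⅒)*(2 + ⅒) - 1*(-25945) = 2*(⅒)*(21/10) + 25945 = 21/50 + 25945 = 1297271/50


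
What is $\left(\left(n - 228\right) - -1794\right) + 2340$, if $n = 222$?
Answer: $4128$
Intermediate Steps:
$\left(\left(n - 228\right) - -1794\right) + 2340 = \left(\left(222 - 228\right) - -1794\right) + 2340 = \left(\left(222 - 228\right) + 1794\right) + 2340 = \left(-6 + 1794\right) + 2340 = 1788 + 2340 = 4128$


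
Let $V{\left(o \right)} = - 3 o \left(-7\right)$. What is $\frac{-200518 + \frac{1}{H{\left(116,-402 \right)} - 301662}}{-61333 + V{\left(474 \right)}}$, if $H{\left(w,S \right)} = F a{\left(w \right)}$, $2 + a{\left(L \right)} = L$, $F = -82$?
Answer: $\frac{62363103181}{15979382790} \approx 3.9027$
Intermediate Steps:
$a{\left(L \right)} = -2 + L$
$H{\left(w,S \right)} = 164 - 82 w$ ($H{\left(w,S \right)} = - 82 \left(-2 + w\right) = 164 - 82 w$)
$V{\left(o \right)} = 21 o$
$\frac{-200518 + \frac{1}{H{\left(116,-402 \right)} - 301662}}{-61333 + V{\left(474 \right)}} = \frac{-200518 + \frac{1}{\left(164 - 9512\right) - 301662}}{-61333 + 21 \cdot 474} = \frac{-200518 + \frac{1}{\left(164 - 9512\right) - 301662}}{-61333 + 9954} = \frac{-200518 + \frac{1}{-9348 - 301662}}{-51379} = \left(-200518 + \frac{1}{-311010}\right) \left(- \frac{1}{51379}\right) = \left(-200518 - \frac{1}{311010}\right) \left(- \frac{1}{51379}\right) = \left(- \frac{62363103181}{311010}\right) \left(- \frac{1}{51379}\right) = \frac{62363103181}{15979382790}$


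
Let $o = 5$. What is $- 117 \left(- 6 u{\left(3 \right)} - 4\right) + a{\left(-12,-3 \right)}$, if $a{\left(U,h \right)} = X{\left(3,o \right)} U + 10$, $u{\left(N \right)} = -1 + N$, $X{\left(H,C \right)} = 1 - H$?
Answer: $1906$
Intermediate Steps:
$a{\left(U,h \right)} = 10 - 2 U$ ($a{\left(U,h \right)} = \left(1 - 3\right) U + 10 = - 2 U + 10 = 10 - 2 U$)
$- 117 \left(- 6 u{\left(3 \right)} - 4\right) + a{\left(-12,-3 \right)} = - 117 \left(- 6 \left(-1 + 3\right) - 4\right) + \left(10 - -24\right) = - 117 \left(\left(-6\right) 2 - 4\right) + \left(10 + 24\right) = - 117 \left(-12 - 4\right) + 34 = \left(-117\right) \left(-16\right) + 34 = 1872 + 34 = 1906$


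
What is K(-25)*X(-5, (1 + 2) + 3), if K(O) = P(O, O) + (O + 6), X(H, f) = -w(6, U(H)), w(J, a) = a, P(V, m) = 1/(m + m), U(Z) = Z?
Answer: -951/10 ≈ -95.100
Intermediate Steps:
P(V, m) = 1/(2*m)
X(H, f) = -H
K(O) = 6 + O + 1/(2*O) (K(O) = 1/(2*O) + (O + 6) = 1/(2*O) + (6 + O) = 6 + O + 1/(2*O))
K(-25)*X(-5, (1 + 2) + 3) = (6 - 25 + (½)/(-25))*(-1*(-5)) = (6 - 25 + (½)*(-1/25))*5 = (6 - 25 - 1/50)*5 = -951/50*5 = -951/10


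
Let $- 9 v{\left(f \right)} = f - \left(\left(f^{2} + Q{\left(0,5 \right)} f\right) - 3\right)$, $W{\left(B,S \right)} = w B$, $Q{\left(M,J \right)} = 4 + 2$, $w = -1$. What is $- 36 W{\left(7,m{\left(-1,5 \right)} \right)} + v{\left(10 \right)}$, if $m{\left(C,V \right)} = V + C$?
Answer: $\frac{805}{3} \approx 268.33$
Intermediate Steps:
$Q{\left(M,J \right)} = 6$
$m{\left(C,V \right)} = C + V$
$W{\left(B,S \right)} = - B$
$v{\left(f \right)} = - \frac{1}{3} + \frac{f^{2}}{9} + \frac{5 f}{9}$ ($v{\left(f \right)} = - \frac{f - \left(\left(f^{2} + 6 f\right) - 3\right)}{9} = - \frac{f - \left(-3 + f^{2} + 6 f\right)}{9} = - \frac{3 - f^{2} - 5 f}{9} = - \frac{1}{3} + \frac{f^{2}}{9} + \frac{5 f}{9}$)
$- 36 W{\left(7,m{\left(-1,5 \right)} \right)} + v{\left(10 \right)} = - 36 \left(\left(-1\right) 7\right) + \left(- \frac{1}{3} + \frac{10^{2}}{9} + \frac{5}{9} \cdot 10\right) = \left(-36\right) \left(-7\right) + \left(- \frac{1}{3} + \frac{1}{9} \cdot 100 + \frac{50}{9}\right) = 252 + \left(- \frac{1}{3} + \frac{100}{9} + \frac{50}{9}\right) = 252 + \frac{49}{3} = \frac{805}{3}$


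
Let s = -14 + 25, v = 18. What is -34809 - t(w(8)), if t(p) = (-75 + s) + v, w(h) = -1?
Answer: -34763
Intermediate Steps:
s = 11
t(p) = -46 (t(p) = (-75 + 11) + 18 = -64 + 18 = -46)
-34809 - t(w(8)) = -34809 - 1*(-46) = -34809 + 46 = -34763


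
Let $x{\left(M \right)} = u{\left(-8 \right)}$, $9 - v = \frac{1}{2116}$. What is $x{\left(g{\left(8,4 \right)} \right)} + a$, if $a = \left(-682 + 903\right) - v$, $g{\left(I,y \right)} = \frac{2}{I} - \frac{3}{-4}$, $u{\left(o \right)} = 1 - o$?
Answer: $\frac{467637}{2116} \approx 221.0$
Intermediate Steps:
$v = \frac{19043}{2116}$ ($v = 9 - \frac{1}{2116} = \frac{19043}{2116} \approx 8.9995$)
$g{\left(I,y \right)} = \frac{3}{4} + \frac{2}{I}$ ($g{\left(I,y \right)} = \frac{2}{I} - - \frac{3}{4} = \frac{2}{I} + \frac{3}{4} = \frac{3}{4} + \frac{2}{I}$)
$x{\left(M \right)} = 9$ ($x{\left(M \right)} = 1 - -8 = 1 + 8 = 9$)
$a = \frac{448593}{2116}$ ($a = \left(-682 + 903\right) - \frac{19043}{2116} = 221 - \frac{19043}{2116} = \frac{448593}{2116} \approx 212.0$)
$x{\left(g{\left(8,4 \right)} \right)} + a = 9 + \frac{448593}{2116} = \frac{467637}{2116}$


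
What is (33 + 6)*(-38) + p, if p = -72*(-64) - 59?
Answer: 3067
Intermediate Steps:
p = 4549 (p = 4608 - 59 = 4549)
(33 + 6)*(-38) + p = (33 + 6)*(-38) + 4549 = 39*(-38) + 4549 = -1482 + 4549 = 3067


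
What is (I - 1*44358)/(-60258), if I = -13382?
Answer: 28870/30129 ≈ 0.95821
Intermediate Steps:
(I - 1*44358)/(-60258) = (-13382 - 1*44358)/(-60258) = (-13382 - 44358)*(-1/60258) = -57740*(-1/60258) = 28870/30129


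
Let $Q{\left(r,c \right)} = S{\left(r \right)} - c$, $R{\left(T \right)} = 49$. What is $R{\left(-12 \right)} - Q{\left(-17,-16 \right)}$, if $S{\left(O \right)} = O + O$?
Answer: $67$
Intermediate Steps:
$S{\left(O \right)} = 2 O$
$Q{\left(r,c \right)} = - c + 2 r$ ($Q{\left(r,c \right)} = 2 r - c = - c + 2 r$)
$R{\left(-12 \right)} - Q{\left(-17,-16 \right)} = 49 - \left(\left(-1\right) \left(-16\right) + 2 \left(-17\right)\right) = 49 - \left(16 - 34\right) = 49 - -18 = 49 + 18 = 67$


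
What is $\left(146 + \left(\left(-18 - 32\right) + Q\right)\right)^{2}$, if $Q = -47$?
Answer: $2401$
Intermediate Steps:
$\left(146 + \left(\left(-18 - 32\right) + Q\right)\right)^{2} = \left(146 - 97\right)^{2} = 49^{2} = 2401$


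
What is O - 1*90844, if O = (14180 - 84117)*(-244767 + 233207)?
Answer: 808380876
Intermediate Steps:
O = 808471720 (O = -69937*(-11560) = 808471720)
O - 1*90844 = 808471720 - 1*90844 = 808471720 - 90844 = 808380876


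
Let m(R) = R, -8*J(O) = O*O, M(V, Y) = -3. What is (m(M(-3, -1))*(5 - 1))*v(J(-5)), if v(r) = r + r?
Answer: 75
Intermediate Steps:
J(O) = -O²/8 (J(O) = -O*O/8 = -O²/8)
v(r) = 2*r
(m(M(-3, -1))*(5 - 1))*v(J(-5)) = (-3*(5 - 1))*(2*(-⅛*(-5)²)) = (-3*4)*(2*(-⅛*25)) = -24*(-25)/8 = -12*(-25/4) = 75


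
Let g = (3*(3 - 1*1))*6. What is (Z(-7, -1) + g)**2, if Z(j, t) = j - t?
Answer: 900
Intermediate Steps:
g = 36 (g = (3*(3 - 1))*6 = (3*2)*6 = 6*6 = 36)
(Z(-7, -1) + g)**2 = ((-7 - 1*(-1)) + 36)**2 = ((-7 + 1) + 36)**2 = (-6 + 36)**2 = 30**2 = 900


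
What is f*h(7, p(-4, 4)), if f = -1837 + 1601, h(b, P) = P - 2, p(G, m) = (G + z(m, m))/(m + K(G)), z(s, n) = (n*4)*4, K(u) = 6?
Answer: -944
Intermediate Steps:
z(s, n) = 16*n (z(s, n) = (4*n)*4 = 16*n)
p(G, m) = (G + 16*m)/(6 + m) (p(G, m) = (G + 16*m)/(m + 6) = (G + 16*m)/(6 + m))
h(b, P) = -2 + P
f = -236
f*h(7, p(-4, 4)) = -236*(-2 + (-4 + 16*4)/(6 + 4)) = -236*(-2 + (-4 + 64)/10) = -236*(-2 + (⅒)*60) = -236*(-2 + 6) = -236*4 = -944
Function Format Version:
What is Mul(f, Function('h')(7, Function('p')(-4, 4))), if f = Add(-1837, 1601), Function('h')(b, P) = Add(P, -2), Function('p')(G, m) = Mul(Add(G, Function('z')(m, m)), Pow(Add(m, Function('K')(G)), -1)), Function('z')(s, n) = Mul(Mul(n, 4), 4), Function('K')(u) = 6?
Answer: -944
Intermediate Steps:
Function('z')(s, n) = Mul(16, n) (Function('z')(s, n) = Mul(Mul(4, n), 4) = Mul(16, n))
Function('p')(G, m) = Mul(Pow(Add(6, m), -1), Add(G, Mul(16, m))) (Function('p')(G, m) = Mul(Add(G, Mul(16, m)), Pow(Add(m, 6), -1)) = Mul(Add(G, Mul(16, m)), Pow(Add(6, m), -1)) = Mul(Pow(Add(6, m), -1), Add(G, Mul(16, m))))
Function('h')(b, P) = Add(-2, P)
f = -236
Mul(f, Function('h')(7, Function('p')(-4, 4))) = Mul(-236, Add(-2, Mul(Pow(Add(6, 4), -1), Add(-4, Mul(16, 4))))) = Mul(-236, Add(-2, Mul(Pow(10, -1), Add(-4, 64)))) = Mul(-236, Add(-2, Mul(Rational(1, 10), 60))) = Mul(-236, Add(-2, 6)) = Mul(-236, 4) = -944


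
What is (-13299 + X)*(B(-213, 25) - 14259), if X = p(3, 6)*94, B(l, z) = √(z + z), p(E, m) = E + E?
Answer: 181588365 - 63675*√2 ≈ 1.8150e+8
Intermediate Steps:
p(E, m) = 2*E
B(l, z) = √2*√z (B(l, z) = √(2*z) = √2*√z)
X = 564 (X = (2*3)*94 = 6*94 = 564)
(-13299 + X)*(B(-213, 25) - 14259) = (-13299 + 564)*(√2*√25 - 14259) = -12735*(√2*5 - 14259) = -12735*(5*√2 - 14259) = -12735*(-14259 + 5*√2) = 181588365 - 63675*√2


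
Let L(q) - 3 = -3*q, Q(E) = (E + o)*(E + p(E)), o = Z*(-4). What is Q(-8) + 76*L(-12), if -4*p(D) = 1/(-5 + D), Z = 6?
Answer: 41852/13 ≈ 3219.4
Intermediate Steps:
p(D) = -1/(4*(-5 + D))
o = -24 (o = 6*(-4) = -24)
Q(E) = (-24 + E)*(E - 1/(-20 + 4*E)) (Q(E) = (E - 24)*(E - 1/(-20 + 4*E)) = (-24 + E)*(E - 1/(-20 + 4*E)))
L(q) = 3 - 3*q
Q(-8) + 76*L(-12) = (6 - ¼*(-8) - 8*(-24 - 8)*(-5 - 8))/(-5 - 8) + 76*(3 - 3*(-12)) = (6 + 2 - 8*(-32)*(-13))/(-13) + 76*(3 + 36) = -(6 + 2 - 3328)/13 + 76*39 = -1/13*(-3320) + 2964 = 3320/13 + 2964 = 41852/13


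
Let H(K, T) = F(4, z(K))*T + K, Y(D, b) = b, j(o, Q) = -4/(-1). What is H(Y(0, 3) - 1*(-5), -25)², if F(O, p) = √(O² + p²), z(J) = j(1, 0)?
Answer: 20064 - 1600*√2 ≈ 17801.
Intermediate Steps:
j(o, Q) = 4 (j(o, Q) = -4*(-1) = 4)
z(J) = 4
H(K, T) = K + 4*T*√2 (H(K, T) = √(4² + 4²)*T + K = √(16 + 16)*T + K = √32*T + K = (4*√2)*T + K = 4*T*√2 + K = K + 4*T*√2)
H(Y(0, 3) - 1*(-5), -25)² = ((3 - 1*(-5)) + 4*(-25)*√2)² = ((3 + 5) - 100*√2)² = (8 - 100*√2)²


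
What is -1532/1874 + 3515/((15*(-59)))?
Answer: -794293/165849 ≈ -4.7893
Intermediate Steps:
-1532/1874 + 3515/((15*(-59))) = -1532*1/1874 + 3515/(-885) = -766/937 + 3515*(-1/885) = -766/937 - 703/177 = -794293/165849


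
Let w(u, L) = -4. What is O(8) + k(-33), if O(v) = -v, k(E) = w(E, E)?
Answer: -12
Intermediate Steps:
k(E) = -4
O(8) + k(-33) = -1*8 - 4 = -8 - 4 = -12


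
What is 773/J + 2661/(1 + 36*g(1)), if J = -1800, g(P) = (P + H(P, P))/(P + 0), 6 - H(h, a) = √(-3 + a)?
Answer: 1160336827/119881800 + 95796*I*√2/66601 ≈ 9.679 + 2.0341*I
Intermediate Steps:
H(h, a) = 6 - √(-3 + a)
g(P) = (6 + P - √(-3 + P))/P (g(P) = (P + (6 - √(-3 + P)))/(P + 0) = (6 + P - √(-3 + P))/P)
773/J + 2661/(1 + 36*g(1)) = 773/(-1800) + 2661/(1 + 36*((6 + 1 - √(-3 + 1))/1)) = 773*(-1/1800) + 2661/(1 + 36*(1*(6 + 1 - √(-2)))) = -773/1800 + 2661/(1 + 36*(1*(6 + 1 - I*√2))) = -773/1800 + 2661/(1 + 36*(1*(7 - I*√2))) = -773/1800 + 2661/(1 + 36*(7 - I*√2)) = -773/1800 + 2661/(1 + (252 - 36*I*√2)) = -773/1800 + 2661/(253 - 36*I*√2)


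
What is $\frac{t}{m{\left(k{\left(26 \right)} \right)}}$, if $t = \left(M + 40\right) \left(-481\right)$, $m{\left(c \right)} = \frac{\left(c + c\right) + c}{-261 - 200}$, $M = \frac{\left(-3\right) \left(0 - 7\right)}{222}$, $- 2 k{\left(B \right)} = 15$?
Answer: $- \frac{5927077}{15} \approx -3.9514 \cdot 10^{5}$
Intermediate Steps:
$k{\left(B \right)} = - \frac{15}{2}$ ($k{\left(B \right)} = \left(- \frac{1}{2}\right) 15 = - \frac{15}{2}$)
$M = \frac{7}{74}$ ($M = \left(-3\right) \left(-7\right) \frac{1}{222} = 21 \cdot \frac{1}{222} = \frac{7}{74} \approx 0.094595$)
$m{\left(c \right)} = - \frac{3 c}{461}$ ($m{\left(c \right)} = \frac{2 c + c}{-461} = 3 c \left(- \frac{1}{461}\right) = - \frac{3 c}{461}$)
$t = - \frac{38571}{2}$ ($t = \left(\frac{7}{74} + 40\right) \left(-481\right) = \frac{2967}{74} \left(-481\right) = - \frac{38571}{2} \approx -19286.0$)
$\frac{t}{m{\left(k{\left(26 \right)} \right)}} = - \frac{38571}{2 \left(\left(- \frac{3}{461}\right) \left(- \frac{15}{2}\right)\right)} = - \frac{38571}{2 \cdot \frac{45}{922}} = \left(- \frac{38571}{2}\right) \frac{922}{45} = - \frac{5927077}{15}$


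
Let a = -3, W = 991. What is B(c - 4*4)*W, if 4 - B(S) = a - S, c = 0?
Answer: -8919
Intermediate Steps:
B(S) = 7 + S (B(S) = 4 - (-3 - S) = 4 + (3 + S) = 7 + S)
B(c - 4*4)*W = (7 + (0 - 4*4))*991 = (7 + (0 - 16))*991 = (7 - 16)*991 = -9*991 = -8919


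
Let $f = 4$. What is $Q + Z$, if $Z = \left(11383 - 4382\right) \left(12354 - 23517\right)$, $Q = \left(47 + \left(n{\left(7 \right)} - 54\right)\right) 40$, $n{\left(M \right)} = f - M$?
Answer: $-78152563$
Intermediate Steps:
$n{\left(M \right)} = 4 - M$
$Q = -400$ ($Q = \left(47 + \left(\left(4 - 7\right) - 54\right)\right) 40 = \left(47 - 57\right) 40 = \left(-10\right) 40 = -400$)
$Z = -78152163$ ($Z = 7001 \left(-11163\right) = -78152163$)
$Q + Z = -400 - 78152163 = -78152563$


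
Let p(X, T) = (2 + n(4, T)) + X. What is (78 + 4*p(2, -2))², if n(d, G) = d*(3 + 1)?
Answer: 24964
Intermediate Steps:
n(d, G) = 4*d (n(d, G) = d*4 = 4*d)
p(X, T) = 18 + X (p(X, T) = (2 + 4*4) + X = (2 + 16) + X = 18 + X)
(78 + 4*p(2, -2))² = (78 + 4*(18 + 2))² = (78 + 4*20)² = (78 + 80)² = 158² = 24964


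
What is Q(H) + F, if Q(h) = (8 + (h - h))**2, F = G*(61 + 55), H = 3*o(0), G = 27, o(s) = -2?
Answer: 3196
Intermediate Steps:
H = -6 (H = 3*(-2) = -6)
F = 3132 (F = 27*(61 + 55) = 27*116 = 3132)
Q(h) = 64 (Q(h) = (8 + 0)**2 = 8**2 = 64)
Q(H) + F = 64 + 3132 = 3196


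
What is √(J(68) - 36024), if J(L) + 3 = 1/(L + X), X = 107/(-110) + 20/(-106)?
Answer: I*√5470406924523877/389669 ≈ 189.81*I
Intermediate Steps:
X = -6771/5830 (X = 107*(-1/110) + 20*(-1/106) = -107/110 - 10/53 = -6771/5830 ≈ -1.1614)
J(L) = -3 + 1/(-6771/5830 + L) (J(L) = -3 + 1/(L - 6771/5830) = -3 + 1/(-6771/5830 + L))
√(J(68) - 36024) = √((26143 - 17490*68)/(-6771 + 5830*68) - 36024) = √((26143 - 1189320)/(-6771 + 396440) - 36024) = √(-1163177/389669 - 36024) = √(-14038599233/389669) = I*√5470406924523877/389669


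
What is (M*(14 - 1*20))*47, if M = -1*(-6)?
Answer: -1692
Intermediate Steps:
M = 6
(M*(14 - 1*20))*47 = (6*(14 - 1*20))*47 = (6*(14 - 20))*47 = (6*(-6))*47 = -36*47 = -1692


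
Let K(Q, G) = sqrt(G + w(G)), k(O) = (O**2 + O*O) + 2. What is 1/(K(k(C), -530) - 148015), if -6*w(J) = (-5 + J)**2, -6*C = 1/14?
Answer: -177618/26290186151 - I*sqrt(1736430)/131450930755 ≈ -6.7561e-6 - 1.0025e-8*I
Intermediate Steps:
C = -1/84 (C = -1/6/14 = -1/6*1/14 = -1/84 ≈ -0.011905)
k(O) = 2 + 2*O**2 (k(O) = (O**2 + O**2) + 2 = 2*O**2 + 2 = 2 + 2*O**2)
w(J) = -(-5 + J)**2/6
K(Q, G) = sqrt(G - (-5 + G)**2/6)
1/(K(k(C), -530) - 148015) = 1/(sqrt(-6*(-5 - 530)**2 + 36*(-530))/6 - 148015) = 1/(sqrt(-6*(-535)**2 - 19080)/6 - 148015) = 1/(sqrt(-6*286225 - 19080)/6 - 148015) = 1/(sqrt(-1717350 - 19080)/6 - 148015) = 1/(sqrt(-1736430)/6 - 148015) = 1/((I*sqrt(1736430))/6 - 148015) = 1/(I*sqrt(1736430)/6 - 148015) = 1/(-148015 + I*sqrt(1736430)/6)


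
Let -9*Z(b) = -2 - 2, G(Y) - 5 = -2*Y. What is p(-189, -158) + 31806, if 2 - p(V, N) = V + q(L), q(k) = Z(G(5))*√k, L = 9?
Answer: 95987/3 ≈ 31996.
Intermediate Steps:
G(Y) = 5 - 2*Y
Z(b) = 4/9 (Z(b) = -(-2 - 2)/9 = -⅑*(-4) = 4/9)
q(k) = 4*√k/9
p(V, N) = ⅔ - V (p(V, N) = 2 - (V + 4*√9/9) = 2 - (V + (4/9)*3) = 2 - (V + 4/3) = 2 - (4/3 + V) = 2 + (-4/3 - V) = ⅔ - V)
p(-189, -158) + 31806 = (⅔ - 1*(-189)) + 31806 = (⅔ + 189) + 31806 = 569/3 + 31806 = 95987/3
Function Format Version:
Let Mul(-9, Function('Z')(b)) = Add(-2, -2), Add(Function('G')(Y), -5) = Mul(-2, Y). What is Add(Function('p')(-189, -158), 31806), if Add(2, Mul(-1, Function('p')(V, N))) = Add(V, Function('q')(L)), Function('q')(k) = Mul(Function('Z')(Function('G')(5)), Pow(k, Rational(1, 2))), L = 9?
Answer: Rational(95987, 3) ≈ 31996.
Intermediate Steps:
Function('G')(Y) = Add(5, Mul(-2, Y))
Function('Z')(b) = Rational(4, 9) (Function('Z')(b) = Mul(Rational(-1, 9), Add(-2, -2)) = Mul(Rational(-1, 9), -4) = Rational(4, 9))
Function('q')(k) = Mul(Rational(4, 9), Pow(k, Rational(1, 2)))
Function('p')(V, N) = Add(Rational(2, 3), Mul(-1, V)) (Function('p')(V, N) = Add(2, Mul(-1, Add(V, Mul(Rational(4, 9), Pow(9, Rational(1, 2)))))) = Add(2, Mul(-1, Add(V, Mul(Rational(4, 9), 3)))) = Add(2, Mul(-1, Add(V, Rational(4, 3)))) = Add(2, Mul(-1, Add(Rational(4, 3), V))) = Add(2, Add(Rational(-4, 3), Mul(-1, V))) = Add(Rational(2, 3), Mul(-1, V)))
Add(Function('p')(-189, -158), 31806) = Add(Add(Rational(2, 3), Mul(-1, -189)), 31806) = Add(Add(Rational(2, 3), 189), 31806) = Add(Rational(569, 3), 31806) = Rational(95987, 3)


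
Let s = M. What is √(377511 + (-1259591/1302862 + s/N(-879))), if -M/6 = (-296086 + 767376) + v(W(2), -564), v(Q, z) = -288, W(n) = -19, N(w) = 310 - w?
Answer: √900214672801227820746490/1549102918 ≈ 612.48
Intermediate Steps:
M = -2826012 (M = -6*((-296086 + 767376) - 288) = -6*(471290 - 288) = -6*471002 = -2826012)
s = -2826012
√(377511 + (-1259591/1302862 + s/N(-879))) = √(377511 + (-1259591/1302862 - 2826012/(310 - 1*(-879)))) = √(377511 + (-1259591*1/1302862 - 2826012/(310 + 879))) = √(377511 + (-1259591/1302862 - 2826012/1189)) = √(377511 - 3683401300043/1549102918) = √(581119990377055/1549102918) = √900214672801227820746490/1549102918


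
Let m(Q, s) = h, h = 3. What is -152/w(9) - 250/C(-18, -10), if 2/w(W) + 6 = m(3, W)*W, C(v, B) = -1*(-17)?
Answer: -27382/17 ≈ -1610.7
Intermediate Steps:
m(Q, s) = 3
C(v, B) = 17
w(W) = 2/(-6 + 3*W)
-152/w(9) - 250/C(-18, -10) = -152/(2/(3*(-2 + 9))) - 250/17 = -152/((⅔)/7) - 250*1/17 = -152/((⅔)*(⅐)) - 250/17 = -152/2/21 - 250/17 = -152*21/2 - 250/17 = -1596 - 250/17 = -27382/17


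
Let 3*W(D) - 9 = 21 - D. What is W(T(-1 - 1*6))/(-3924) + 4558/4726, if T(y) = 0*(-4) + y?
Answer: 26740957/27817236 ≈ 0.96131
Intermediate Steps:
T(y) = y (T(y) = 0 + y = y)
W(D) = 10 - D/3 (W(D) = 3 + (21 - D)/3 = 3 + (7 - D/3) = 10 - D/3)
W(T(-1 - 1*6))/(-3924) + 4558/4726 = (10 - (-1 - 1*6)/3)/(-3924) + 4558/4726 = (10 - (-1 - 6)/3)*(-1/3924) + 4558*(1/4726) = (10 - ⅓*(-7))*(-1/3924) + 2279/2363 = (10 + 7/3)*(-1/3924) + 2279/2363 = (37/3)*(-1/3924) + 2279/2363 = -37/11772 + 2279/2363 = 26740957/27817236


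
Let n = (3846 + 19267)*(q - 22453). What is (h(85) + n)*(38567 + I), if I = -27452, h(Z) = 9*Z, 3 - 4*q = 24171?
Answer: -7320385349550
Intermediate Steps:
q = -6042 (q = ¾ - ¼*24171 = ¾ - 24171/4 = -6042)
n = -658604935 (n = (3846 + 19267)*(-6042 - 22453) = 23113*(-28495) = -658604935)
(h(85) + n)*(38567 + I) = (9*85 - 658604935)*(38567 - 27452) = (765 - 658604935)*11115 = -658604170*11115 = -7320385349550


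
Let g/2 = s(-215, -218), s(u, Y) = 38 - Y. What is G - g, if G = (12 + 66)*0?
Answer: -512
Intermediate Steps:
g = 512 (g = 2*(38 - 1*(-218)) = 2*(38 + 218) = 2*256 = 512)
G = 0 (G = 78*0 = 0)
G - g = 0 - 1*512 = 0 - 512 = -512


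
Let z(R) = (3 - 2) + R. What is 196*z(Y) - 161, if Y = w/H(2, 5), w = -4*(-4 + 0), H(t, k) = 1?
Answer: 3171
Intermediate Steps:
w = 16 (w = -4*(-4) = 16)
Y = 16 (Y = 16/1 = 16*1 = 16)
z(R) = 1 + R
196*z(Y) - 161 = 196*(1 + 16) - 161 = 196*17 - 161 = 3332 - 161 = 3171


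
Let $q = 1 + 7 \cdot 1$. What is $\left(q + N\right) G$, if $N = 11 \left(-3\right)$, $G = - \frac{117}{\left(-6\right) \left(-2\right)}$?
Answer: $\frac{975}{4} \approx 243.75$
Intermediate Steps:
$G = - \frac{39}{4}$ ($G = - \frac{117}{12} = \left(-117\right) \frac{1}{12} = - \frac{39}{4} \approx -9.75$)
$N = -33$
$q = 8$ ($q = 1 + 7 = 8$)
$\left(q + N\right) G = \left(8 - 33\right) \left(- \frac{39}{4}\right) = \left(-25\right) \left(- \frac{39}{4}\right) = \frac{975}{4}$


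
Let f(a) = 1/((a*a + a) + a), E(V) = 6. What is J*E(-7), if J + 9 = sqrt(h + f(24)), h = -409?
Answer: -54 + I*sqrt(9953385)/26 ≈ -54.0 + 121.34*I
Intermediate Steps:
f(a) = 1/(a**2 + 2*a) (f(a) = 1/((a**2 + a) + a) = 1/((a + a**2) + a) = 1/(a**2 + 2*a))
J = -9 + I*sqrt(9953385)/156 (J = -9 + sqrt(-409 + 1/(24*(2 + 24))) = -9 + sqrt(-409 + (1/24)/26) = -9 + sqrt(-409 + (1/24)*(1/26)) = -9 + sqrt(-409 + 1/624) = -9 + sqrt(-255215/624) = -9 + I*sqrt(9953385)/156 ≈ -9.0 + 20.224*I)
J*E(-7) = (-9 + I*sqrt(9953385)/156)*6 = -54 + I*sqrt(9953385)/26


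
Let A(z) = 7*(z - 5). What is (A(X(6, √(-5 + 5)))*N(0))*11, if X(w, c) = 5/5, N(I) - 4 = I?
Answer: -1232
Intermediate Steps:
N(I) = 4 + I
X(w, c) = 1 (X(w, c) = 5*(⅕) = 1)
A(z) = -35 + 7*z (A(z) = 7*(-5 + z) = -35 + 7*z)
(A(X(6, √(-5 + 5)))*N(0))*11 = ((-35 + 7*1)*(4 + 0))*11 = ((-35 + 7)*4)*11 = -28*4*11 = -112*11 = -1232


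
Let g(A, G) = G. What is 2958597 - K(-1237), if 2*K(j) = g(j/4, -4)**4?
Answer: 2958469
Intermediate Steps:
K(j) = 128 (K(j) = (1/2)*(-4)**4 = (1/2)*256 = 128)
2958597 - K(-1237) = 2958597 - 1*128 = 2958597 - 128 = 2958469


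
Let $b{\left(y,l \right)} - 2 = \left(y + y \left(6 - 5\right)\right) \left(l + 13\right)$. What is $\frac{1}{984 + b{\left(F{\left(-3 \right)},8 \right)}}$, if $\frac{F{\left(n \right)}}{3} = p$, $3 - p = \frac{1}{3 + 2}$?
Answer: $\frac{5}{6694} \approx 0.00074694$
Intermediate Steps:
$p = \frac{14}{5}$ ($p = 3 - \frac{1}{3 + 2} = 3 - \frac{1}{5} = \frac{14}{5} \approx 2.8$)
$F{\left(n \right)} = \frac{42}{5}$ ($F{\left(n \right)} = 3 \cdot \frac{14}{5} = \frac{42}{5}$)
$b{\left(y,l \right)} = 2 + 2 y \left(13 + l\right)$ ($b{\left(y,l \right)} = 2 + \left(y + y \left(6 - 5\right)\right) \left(l + 13\right) = 2 + \left(y + y \left(6 - 5\right)\right) \left(13 + l\right) = 2 + \left(y + y 1\right) \left(13 + l\right) = 2 + \left(y + y\right) \left(13 + l\right) = 2 + 2 y \left(13 + l\right)$)
$\frac{1}{984 + b{\left(F{\left(-3 \right)},8 \right)}} = \frac{1}{984 + \left(2 + 26 \cdot \frac{42}{5} + 2 \cdot 8 \cdot \frac{42}{5}\right)} = \frac{1}{984 + \left(2 + \frac{1092}{5} + \frac{672}{5}\right)} = \frac{1}{984 + \frac{1774}{5}} = \frac{1}{\frac{6694}{5}} = \frac{5}{6694}$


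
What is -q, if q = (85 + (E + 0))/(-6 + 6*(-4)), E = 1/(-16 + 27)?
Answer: 156/55 ≈ 2.8364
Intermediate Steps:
E = 1/11 ≈ 0.090909
q = -156/55 (q = (85 + (1/11 + 0))/(-6 + 6*(-4)) = (85 + 1/11)/(-6 - 24) = (936/11)/(-30) = (936/11)*(-1/30) = -156/55 ≈ -2.8364)
-q = -1*(-156/55) = 156/55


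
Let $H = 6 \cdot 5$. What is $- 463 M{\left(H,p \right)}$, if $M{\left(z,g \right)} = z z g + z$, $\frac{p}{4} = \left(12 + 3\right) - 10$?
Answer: $-8347890$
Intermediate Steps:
$p = 20$ ($p = 4 \left(\left(12 + 3\right) - 10\right) = 4 \left(15 - 10\right) = 4 \cdot 5 = 20$)
$H = 30$
$M{\left(z,g \right)} = z + g z^{2}$ ($M{\left(z,g \right)} = z^{2} g + z = g z^{2} + z = z + g z^{2}$)
$- 463 M{\left(H,p \right)} = - 463 \cdot 30 \left(1 + 20 \cdot 30\right) = - 463 \cdot 30 \left(1 + 600\right) = - 463 \cdot 30 \cdot 601 = \left(-463\right) 18030 = -8347890$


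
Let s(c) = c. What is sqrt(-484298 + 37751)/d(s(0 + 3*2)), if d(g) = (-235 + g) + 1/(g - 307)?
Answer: -301*I*sqrt(446547)/68930 ≈ -2.918*I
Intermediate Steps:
d(g) = -235 + g + 1/(-307 + g) (d(g) = (-235 + g) + 1/(-307 + g) = -235 + g + 1/(-307 + g))
sqrt(-484298 + 37751)/d(s(0 + 3*2)) = sqrt(-484298 + 37751)/(((72146 + (0 + 3*2)**2 - 542*(0 + 3*2))/(-307 + (0 + 3*2)))) = sqrt(-446547)/(((72146 + (0 + 6)**2 - 542*(0 + 6))/(-307 + (0 + 6)))) = (I*sqrt(446547))/(((72146 + 6**2 - 542*6)/(-307 + 6))) = (I*sqrt(446547))/(((72146 + 36 - 3252)/(-301))) = (I*sqrt(446547))/((-1/301*68930)) = (I*sqrt(446547))/(-68930/301) = (I*sqrt(446547))*(-301/68930) = -301*I*sqrt(446547)/68930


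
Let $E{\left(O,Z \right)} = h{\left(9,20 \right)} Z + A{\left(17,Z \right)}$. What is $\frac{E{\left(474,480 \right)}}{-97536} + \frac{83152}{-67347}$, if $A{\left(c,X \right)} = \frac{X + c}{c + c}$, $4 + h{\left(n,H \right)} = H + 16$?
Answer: $- \frac{103651808929}{74445912576} \approx -1.3923$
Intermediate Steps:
$h{\left(n,H \right)} = 12 + H$ ($h{\left(n,H \right)} = -4 + \left(H + 16\right) = -4 + \left(16 + H\right) = 12 + H$)
$A{\left(c,X \right)} = \frac{X + c}{2 c}$
$E{\left(O,Z \right)} = \frac{1}{2} + \frac{1089 Z}{34}$ ($E{\left(O,Z \right)} = \left(12 + 20\right) Z + \frac{Z + 17}{2 \cdot 17} = 32 Z + \frac{1}{2} \cdot \frac{1}{17} \left(17 + Z\right) = 32 Z + \left(\frac{1}{2} + \frac{Z}{34}\right) = \frac{1}{2} + \frac{1089 Z}{34}$)
$\frac{E{\left(474,480 \right)}}{-97536} + \frac{83152}{-67347} = \frac{\frac{1}{2} + \frac{1089}{34} \cdot 480}{-97536} + \frac{83152}{-67347} = \left(\frac{1}{2} + \frac{261360}{17}\right) \left(- \frac{1}{97536}\right) + 83152 \left(- \frac{1}{67347}\right) = \frac{522737}{34} \left(- \frac{1}{97536}\right) - \frac{83152}{67347} = - \frac{522737}{3316224} - \frac{83152}{67347} = - \frac{103651808929}{74445912576}$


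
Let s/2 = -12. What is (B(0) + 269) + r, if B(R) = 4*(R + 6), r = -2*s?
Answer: 341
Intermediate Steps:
s = -24 (s = 2*(-12) = -24)
r = 48 (r = -2*(-24) = 48)
B(R) = 24 + 4*R (B(R) = 4*(6 + R) = 24 + 4*R)
(B(0) + 269) + r = ((24 + 4*0) + 269) + 48 = ((24 + 0) + 269) + 48 = (24 + 269) + 48 = 293 + 48 = 341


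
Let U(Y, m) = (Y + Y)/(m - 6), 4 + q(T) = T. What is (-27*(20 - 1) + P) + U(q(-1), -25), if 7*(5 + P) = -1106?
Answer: -20946/31 ≈ -675.68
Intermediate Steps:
P = -163 (P = -5 + (⅐)*(-1106) = -5 - 158 = -163)
q(T) = -4 + T
U(Y, m) = 2*Y/(-6 + m) (U(Y, m) = (2*Y)/(-6 + m) = 2*Y/(-6 + m))
(-27*(20 - 1) + P) + U(q(-1), -25) = (-27*(20 - 1) - 163) + 2*(-4 - 1)/(-6 - 25) = (-27*19 - 163) + 2*(-5)/(-31) = (-513 - 163) + 2*(-5)*(-1/31) = -676 + 10/31 = -20946/31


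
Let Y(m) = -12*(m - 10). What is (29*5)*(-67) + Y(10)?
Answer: -9715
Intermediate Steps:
Y(m) = 120 - 12*m (Y(m) = -12*(-10 + m) = 120 - 12*m)
(29*5)*(-67) + Y(10) = (29*5)*(-67) + (120 - 12*10) = 145*(-67) + (120 - 120) = -9715 + 0 = -9715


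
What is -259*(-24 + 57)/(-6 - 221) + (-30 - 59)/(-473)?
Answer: 4062934/107371 ≈ 37.840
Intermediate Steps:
-259*(-24 + 57)/(-6 - 221) + (-30 - 59)/(-473) = -259/((-227/33)) - 89*(-1/473) = -259/((-227*1/33)) + 89/473 = -259/(-227/33) + 89/473 = -259*(-33/227) + 89/473 = 8547/227 + 89/473 = 4062934/107371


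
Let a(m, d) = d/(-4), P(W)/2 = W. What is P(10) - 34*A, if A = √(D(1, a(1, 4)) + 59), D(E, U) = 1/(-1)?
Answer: 20 - 34*√58 ≈ -238.94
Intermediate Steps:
P(W) = 2*W
a(m, d) = -d/4 (a(m, d) = d*(-¼) = -d/4)
D(E, U) = -1
A = √58 (A = √(-1 + 59) = √58 ≈ 7.6158)
P(10) - 34*A = 2*10 - 34*√58 = 20 - 34*√58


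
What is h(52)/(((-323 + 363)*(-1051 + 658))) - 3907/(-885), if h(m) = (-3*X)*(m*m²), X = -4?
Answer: -11931991/115935 ≈ -102.92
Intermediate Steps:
h(m) = 12*m³ (h(m) = (-3*(-4))*(m*m²) = 12*m³)
h(52)/(((-323 + 363)*(-1051 + 658))) - 3907/(-885) = (12*52³)/(((-323 + 363)*(-1051 + 658))) - 3907/(-885) = (12*140608)/((40*(-393))) - 3907*(-1/885) = 1687296/(-15720) + 3907/885 = 1687296*(-1/15720) + 3907/885 = -70304/655 + 3907/885 = -11931991/115935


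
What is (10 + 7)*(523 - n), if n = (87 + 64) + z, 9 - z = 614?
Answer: 16609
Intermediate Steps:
z = -605 (z = 9 - 1*614 = 9 - 614 = -605)
n = -454 (n = (87 + 64) - 605 = 151 - 605 = -454)
(10 + 7)*(523 - n) = (10 + 7)*(523 - 1*(-454)) = 17*(523 + 454) = 17*977 = 16609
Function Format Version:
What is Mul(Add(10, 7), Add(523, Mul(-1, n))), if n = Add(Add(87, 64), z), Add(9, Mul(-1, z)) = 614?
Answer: 16609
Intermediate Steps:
z = -605 (z = Add(9, Mul(-1, 614)) = Add(9, -614) = -605)
n = -454 (n = Add(Add(87, 64), -605) = Add(151, -605) = -454)
Mul(Add(10, 7), Add(523, Mul(-1, n))) = Mul(Add(10, 7), Add(523, Mul(-1, -454))) = Mul(17, Add(523, 454)) = Mul(17, 977) = 16609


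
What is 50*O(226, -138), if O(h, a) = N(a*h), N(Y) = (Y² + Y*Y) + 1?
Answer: 97269134450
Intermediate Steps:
N(Y) = 1 + 2*Y² (N(Y) = (Y² + Y²) + 1 = 2*Y² + 1 = 1 + 2*Y²)
O(h, a) = 1 + 2*a²*h² (O(h, a) = 1 + 2*(a*h)² = 1 + 2*(a²*h²) = 1 + 2*a²*h²)
50*O(226, -138) = 50*(1 + 2*(-138)²*226²) = 50*(1 + 2*19044*51076) = 50*(1 + 1945382688) = 50*1945382689 = 97269134450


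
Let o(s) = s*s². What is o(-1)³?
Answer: -1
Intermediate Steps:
o(s) = s³
o(-1)³ = ((-1)³)³ = (-1)³ = -1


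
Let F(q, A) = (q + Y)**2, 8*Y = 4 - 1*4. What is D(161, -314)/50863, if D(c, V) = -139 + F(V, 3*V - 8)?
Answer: 98457/50863 ≈ 1.9357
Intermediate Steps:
Y = 0 (Y = (4 - 1*4)/8 = (4 - 4)/8 = (1/8)*0 = 0)
F(q, A) = q**2 (F(q, A) = (q + 0)**2 = q**2)
D(c, V) = -139 + V**2
D(161, -314)/50863 = (-139 + (-314)**2)/50863 = (-139 + 98596)*(1/50863) = 98457*(1/50863) = 98457/50863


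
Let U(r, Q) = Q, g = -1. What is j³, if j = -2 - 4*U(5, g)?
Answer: 8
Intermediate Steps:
j = 2 (j = -2 - 4*(-1) = -2 + 4 = 2)
j³ = 2³ = 8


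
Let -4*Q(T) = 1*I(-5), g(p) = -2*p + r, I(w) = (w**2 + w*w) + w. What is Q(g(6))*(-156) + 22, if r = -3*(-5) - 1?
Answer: 1777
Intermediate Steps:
I(w) = w + 2*w**2 (I(w) = (w**2 + w**2) + w = 2*w**2 + w = w + 2*w**2)
r = 14 (r = 15 - 1 = 14)
g(p) = 14 - 2*p (g(p) = -2*p + 14 = 14 - 2*p)
Q(T) = -45/4 (Q(T) = -(-5*(1 + 2*(-5)))/4 = -(-5*(1 - 10))/4 = -(-5*(-9))/4 = -45/4)
Q(g(6))*(-156) + 22 = -45/4*(-156) + 22 = 1755 + 22 = 1777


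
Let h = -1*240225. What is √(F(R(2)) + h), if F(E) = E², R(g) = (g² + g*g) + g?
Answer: 5*I*√9605 ≈ 490.03*I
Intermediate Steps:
h = -240225
R(g) = g + 2*g² (R(g) = (g² + g²) + g = 2*g² + g = g + 2*g²)
√(F(R(2)) + h) = √((2*(1 + 2*2))² - 240225) = √((2*(1 + 4))² - 240225) = √((2*5)² - 240225) = √(10² - 240225) = √(100 - 240225) = √(-240125) = 5*I*√9605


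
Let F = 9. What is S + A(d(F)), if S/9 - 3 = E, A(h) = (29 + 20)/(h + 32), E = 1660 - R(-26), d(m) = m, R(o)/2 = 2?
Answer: 612220/41 ≈ 14932.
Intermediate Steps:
R(o) = 4 (R(o) = 2*2 = 4)
E = 1656 (E = 1660 - 1*4 = 1660 - 4 = 1656)
A(h) = 49/(32 + h)
S = 14931 (S = 27 + 9*1656 = 27 + 14904 = 14931)
S + A(d(F)) = 14931 + 49/(32 + 9) = 14931 + 49/41 = 612220/41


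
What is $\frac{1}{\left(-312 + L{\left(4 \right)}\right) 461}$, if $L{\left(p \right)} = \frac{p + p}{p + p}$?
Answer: $- \frac{1}{143371} \approx -6.9749 \cdot 10^{-6}$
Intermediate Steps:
$L{\left(p \right)} = 1$ ($L{\left(p \right)} = \frac{2 p}{2 p} = 2 p \frac{1}{2 p} = 1$)
$\frac{1}{\left(-312 + L{\left(4 \right)}\right) 461} = \frac{1}{\left(-312 + 1\right) 461} = \frac{1}{\left(-311\right) 461} = \frac{1}{-143371} = - \frac{1}{143371}$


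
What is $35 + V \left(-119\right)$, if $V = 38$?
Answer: $-4487$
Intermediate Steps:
$35 + V \left(-119\right) = 35 + 38 \left(-119\right) = 35 - 4522 = -4487$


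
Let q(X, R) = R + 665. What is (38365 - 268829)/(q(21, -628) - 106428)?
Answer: 230464/106391 ≈ 2.1662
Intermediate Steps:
q(X, R) = 665 + R
(38365 - 268829)/(q(21, -628) - 106428) = (38365 - 268829)/((665 - 628) - 106428) = -230464/(37 - 106428) = -230464/(-106391) = -230464*(-1/106391) = 230464/106391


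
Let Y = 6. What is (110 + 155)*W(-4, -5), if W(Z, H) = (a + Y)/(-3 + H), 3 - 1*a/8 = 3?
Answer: -795/4 ≈ -198.75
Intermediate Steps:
a = 0 (a = 24 - 8*3 = 24 - 24 = 0)
W(Z, H) = 6/(-3 + H) (W(Z, H) = (0 + 6)/(-3 + H) = 6/(-3 + H))
(110 + 155)*W(-4, -5) = (110 + 155)*(6/(-3 - 5)) = 265*(6/(-8)) = 265*(6*(-1/8)) = 265*(-3/4) = -795/4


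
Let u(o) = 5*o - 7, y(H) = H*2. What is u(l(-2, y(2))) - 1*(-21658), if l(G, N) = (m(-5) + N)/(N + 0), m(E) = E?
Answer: 86599/4 ≈ 21650.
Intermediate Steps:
y(H) = 2*H
l(G, N) = (-5 + N)/N (l(G, N) = (-5 + N)/(N + 0) = (-5 + N)/N)
u(o) = -7 + 5*o
u(l(-2, y(2))) - 1*(-21658) = (-7 + 5*((-5 + 2*2)/((2*2)))) - 1*(-21658) = (-7 + 5*((-5 + 4)/4)) + 21658 = (-7 + 5*((¼)*(-1))) + 21658 = (-7 + 5*(-¼)) + 21658 = (-7 - 5/4) + 21658 = -33/4 + 21658 = 86599/4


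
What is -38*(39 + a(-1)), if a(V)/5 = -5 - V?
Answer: -722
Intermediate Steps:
a(V) = -25 - 5*V (a(V) = 5*(-5 - V) = -25 - 5*V)
-38*(39 + a(-1)) = -38*(39 + (-25 - 5*(-1))) = -38*(39 + (-25 + 5)) = -38*(39 - 20) = -38*19 = -722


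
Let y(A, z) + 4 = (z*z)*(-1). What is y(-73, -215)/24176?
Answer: -46229/24176 ≈ -1.9122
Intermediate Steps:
y(A, z) = -4 - z² (y(A, z) = -4 + (z*z)*(-1) = -4 + z²*(-1) = -4 - z²)
y(-73, -215)/24176 = (-4 - 1*(-215)²)/24176 = (-4 - 1*46225)*(1/24176) = (-4 - 46225)*(1/24176) = -46229*1/24176 = -46229/24176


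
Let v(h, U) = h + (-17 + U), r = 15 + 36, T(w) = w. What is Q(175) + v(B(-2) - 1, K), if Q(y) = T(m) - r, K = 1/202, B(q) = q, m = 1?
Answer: -14139/202 ≈ -69.995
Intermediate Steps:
r = 51
K = 1/202 ≈ 0.0049505
v(h, U) = -17 + U + h
Q(y) = -50 (Q(y) = 1 - 1*51 = 1 - 51 = -50)
Q(175) + v(B(-2) - 1, K) = -50 + (-17 + 1/202 + (-2 - 1)) = -50 + (-17 + 1/202 - 3) = -50 - 4039/202 = -14139/202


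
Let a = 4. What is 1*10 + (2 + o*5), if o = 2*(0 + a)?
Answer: 52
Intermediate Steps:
o = 8 (o = 2*(0 + 4) = 2*4 = 8)
1*10 + (2 + o*5) = 1*10 + (2 + 8*5) = 10 + (2 + 40) = 10 + 42 = 52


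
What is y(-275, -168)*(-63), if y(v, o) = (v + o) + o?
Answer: 38493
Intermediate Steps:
y(v, o) = v + 2*o (y(v, o) = (o + v) + o = v + 2*o)
y(-275, -168)*(-63) = (-275 + 2*(-168))*(-63) = (-275 - 336)*(-63) = -611*(-63) = 38493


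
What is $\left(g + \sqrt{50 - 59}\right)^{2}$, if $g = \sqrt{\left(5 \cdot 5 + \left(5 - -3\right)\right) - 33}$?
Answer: $-9$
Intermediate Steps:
$g = 0$ ($g = \sqrt{\left(25 + \left(5 + 3\right)\right) - 33} = \sqrt{\left(25 + 8\right) - 33} = \sqrt{33 - 33} = \sqrt{0} = 0$)
$\left(g + \sqrt{50 - 59}\right)^{2} = \left(0 + \sqrt{50 - 59}\right)^{2} = \left(0 + \sqrt{-9}\right)^{2} = \left(0 + 3 i\right)^{2} = \left(3 i\right)^{2} = -9$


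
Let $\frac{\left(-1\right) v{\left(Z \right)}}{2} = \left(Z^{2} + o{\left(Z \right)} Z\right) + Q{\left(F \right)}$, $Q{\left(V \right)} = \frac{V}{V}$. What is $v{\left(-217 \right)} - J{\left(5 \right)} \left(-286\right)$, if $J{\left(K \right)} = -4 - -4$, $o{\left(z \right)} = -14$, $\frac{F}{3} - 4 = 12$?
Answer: $-100256$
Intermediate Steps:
$F = 48$ ($F = 12 + 3 \cdot 12 = 12 + 36 = 48$)
$J{\left(K \right)} = 0$ ($J{\left(K \right)} = -4 + 4 = 0$)
$Q{\left(V \right)} = 1$
$v{\left(Z \right)} = -2 - 2 Z^{2} + 28 Z$ ($v{\left(Z \right)} = - 2 \left(\left(Z^{2} - 14 Z\right) + 1\right) = - 2 \left(1 + Z^{2} - 14 Z\right) = -2 - 2 Z^{2} + 28 Z$)
$v{\left(-217 \right)} - J{\left(5 \right)} \left(-286\right) = \left(-2 - 2 \left(-217\right)^{2} + 28 \left(-217\right)\right) - 0 \left(-286\right) = \left(-2 - 94178 - 6076\right) - 0 = \left(-2 - 94178 - 6076\right) + 0 = -100256 + 0 = -100256$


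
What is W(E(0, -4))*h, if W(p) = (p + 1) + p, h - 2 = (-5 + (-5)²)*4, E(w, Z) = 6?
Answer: 1066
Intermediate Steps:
h = 82 (h = 2 + (-5 + (-5)²)*4 = 2 + (-5 + 25)*4 = 2 + 20*4 = 2 + 80 = 82)
W(p) = 1 + 2*p (W(p) = (1 + p) + p = 1 + 2*p)
W(E(0, -4))*h = (1 + 2*6)*82 = (1 + 12)*82 = 13*82 = 1066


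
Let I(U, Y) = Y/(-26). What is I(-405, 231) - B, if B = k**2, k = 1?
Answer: -257/26 ≈ -9.8846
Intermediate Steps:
I(U, Y) = -Y/26 (I(U, Y) = Y*(-1/26) = -Y/26)
B = 1 (B = 1**2 = 1)
I(-405, 231) - B = -1/26*231 - 1*1 = -231/26 - 1 = -257/26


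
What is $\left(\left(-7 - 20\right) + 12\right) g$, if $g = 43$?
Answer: $-645$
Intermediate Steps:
$\left(\left(-7 - 20\right) + 12\right) g = \left(\left(-7 - 20\right) + 12\right) 43 = \left(-27 + 12\right) 43 = \left(-15\right) 43 = -645$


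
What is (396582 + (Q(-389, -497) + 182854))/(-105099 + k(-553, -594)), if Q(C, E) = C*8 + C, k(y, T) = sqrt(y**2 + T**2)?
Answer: -60530192565/11045141156 - 575935*sqrt(658645)/11045141156 ≈ -5.5226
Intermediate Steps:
k(y, T) = sqrt(T**2 + y**2)
Q(C, E) = 9*C (Q(C, E) = 8*C + C = 9*C)
(396582 + (Q(-389, -497) + 182854))/(-105099 + k(-553, -594)) = (396582 + (9*(-389) + 182854))/(-105099 + sqrt((-594)**2 + (-553)**2)) = (396582 + (-3501 + 182854))/(-105099 + sqrt(352836 + 305809)) = (396582 + 179353)/(-105099 + sqrt(658645)) = 575935/(-105099 + sqrt(658645))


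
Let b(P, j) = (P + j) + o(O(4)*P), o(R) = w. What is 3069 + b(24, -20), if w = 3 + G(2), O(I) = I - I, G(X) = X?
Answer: 3078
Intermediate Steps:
O(I) = 0
w = 5 (w = 3 + 2 = 5)
o(R) = 5
b(P, j) = 5 + P + j (b(P, j) = (P + j) + 5 = 5 + P + j)
3069 + b(24, -20) = 3069 + (5 + 24 - 20) = 3069 + 9 = 3078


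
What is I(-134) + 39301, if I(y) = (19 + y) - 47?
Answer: 39139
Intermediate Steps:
I(y) = -28 + y
I(-134) + 39301 = (-28 - 134) + 39301 = -162 + 39301 = 39139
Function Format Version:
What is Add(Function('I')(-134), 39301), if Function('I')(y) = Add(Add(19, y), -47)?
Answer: 39139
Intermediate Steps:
Function('I')(y) = Add(-28, y)
Add(Function('I')(-134), 39301) = Add(Add(-28, -134), 39301) = Add(-162, 39301) = 39139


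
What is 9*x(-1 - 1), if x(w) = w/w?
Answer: 9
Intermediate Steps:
x(w) = 1
9*x(-1 - 1) = 9*1 = 9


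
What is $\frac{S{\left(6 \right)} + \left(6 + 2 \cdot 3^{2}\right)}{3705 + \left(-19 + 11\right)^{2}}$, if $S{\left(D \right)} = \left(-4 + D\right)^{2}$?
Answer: $\frac{28}{3769} \approx 0.007429$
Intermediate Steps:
$\frac{S{\left(6 \right)} + \left(6 + 2 \cdot 3^{2}\right)}{3705 + \left(-19 + 11\right)^{2}} = \frac{\left(-4 + 6\right)^{2} + \left(6 + 2 \cdot 3^{2}\right)}{3705 + \left(-19 + 11\right)^{2}} = \frac{2^{2} + \left(6 + 2 \cdot 9\right)}{3705 + \left(-8\right)^{2}} = \frac{4 + \left(6 + 18\right)}{3705 + 64} = \frac{4 + 24}{3769} = 28 \cdot \frac{1}{3769} = \frac{28}{3769}$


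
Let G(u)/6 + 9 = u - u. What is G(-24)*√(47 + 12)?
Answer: -54*√59 ≈ -414.78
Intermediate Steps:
G(u) = -54 (G(u) = -54 + 6*(u - u) = -54 + 6*0 = -54 + 0 = -54)
G(-24)*√(47 + 12) = -54*√(47 + 12) = -54*√59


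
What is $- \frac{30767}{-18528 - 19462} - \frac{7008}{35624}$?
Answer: $\frac{1420907}{2317390} \approx 0.61315$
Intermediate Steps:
$- \frac{30767}{-18528 - 19462} - \frac{7008}{35624} = - \frac{30767}{-37990} - \frac{12}{61} = \left(-30767\right) \left(- \frac{1}{37990}\right) - \frac{12}{61} = \frac{30767}{37990} - \frac{12}{61} = \frac{1420907}{2317390}$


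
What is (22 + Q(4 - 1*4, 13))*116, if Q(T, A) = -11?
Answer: 1276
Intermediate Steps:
(22 + Q(4 - 1*4, 13))*116 = (22 - 11)*116 = 11*116 = 1276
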